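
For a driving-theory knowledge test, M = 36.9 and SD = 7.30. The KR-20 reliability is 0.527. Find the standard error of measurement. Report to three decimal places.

5.021

SEM = SD · √(1 − ρ) = 7.30 × √0.473 = 7.30 × 0.6877 = 5.0206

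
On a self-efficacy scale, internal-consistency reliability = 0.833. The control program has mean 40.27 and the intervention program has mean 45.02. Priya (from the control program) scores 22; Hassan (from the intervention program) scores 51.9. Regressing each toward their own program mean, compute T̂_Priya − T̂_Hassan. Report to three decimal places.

T̂_Priya = 0.833(22) + 0.167(40.27) = 25.05109
T̂_Hassan = 0.833(51.9) + 0.167(45.02) = 50.75104
Difference = 25.05109 − 50.75104 = -25.69995

-25.700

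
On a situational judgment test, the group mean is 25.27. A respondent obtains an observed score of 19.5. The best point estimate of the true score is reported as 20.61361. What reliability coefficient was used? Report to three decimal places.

T̂ = ρX + (1 − ρ)μ  ⇒  T̂ − μ = ρ(X − μ)
ρ = (T̂ − μ)/(X − μ) = (20.61361 − 25.27) / (19.5 − 25.27) = -4.65639 / -5.77 = 0.80700

0.807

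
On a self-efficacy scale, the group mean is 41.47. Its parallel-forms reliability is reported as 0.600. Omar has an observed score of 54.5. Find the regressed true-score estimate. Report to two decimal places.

49.29

Regress the observed score toward the mean by the unreliability: T̂ = 0.600·54.5 + 0.400·41.47 = 32.7000 + 16.58800 = 49.288.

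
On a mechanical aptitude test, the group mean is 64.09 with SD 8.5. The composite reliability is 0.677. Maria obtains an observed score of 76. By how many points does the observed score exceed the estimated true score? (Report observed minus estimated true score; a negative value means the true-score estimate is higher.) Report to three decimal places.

3.847

Regress the observed score toward the mean by the unreliability: T̂ = 0.677·76 + 0.323·64.09 = 51.452 + 20.70107 = 72.15307.
X − T̂ = 76 − 72.1531 = 3.8469 → 3.847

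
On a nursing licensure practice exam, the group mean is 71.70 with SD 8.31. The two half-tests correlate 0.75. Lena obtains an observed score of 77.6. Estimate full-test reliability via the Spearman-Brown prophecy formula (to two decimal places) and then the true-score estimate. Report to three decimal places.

76.774

Spearman-Brown: ρ = 2r/(1 + r) = 2(0.75)/(1 + 0.75) = 1.500/1.75 = 0.8571 → 0.86
T̂ = ρX + (1 − ρ)μ
  = 0.86 × 77.6 + 0.14 × 71.70
  = 66.736 + 10.0380
  = 76.7740
  ≈ 76.774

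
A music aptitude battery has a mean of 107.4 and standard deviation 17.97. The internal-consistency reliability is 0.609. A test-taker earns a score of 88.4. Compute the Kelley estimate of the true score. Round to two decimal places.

Weight the observed score by reliability and the mean by (1 − reliability): T̂ = 0.609·88.4 + 0.391·107.4 = 53.8356 + 41.9934 = 95.829.

95.83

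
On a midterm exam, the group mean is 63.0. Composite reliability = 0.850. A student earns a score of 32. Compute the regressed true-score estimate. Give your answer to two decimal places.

36.65

Weight the observed score by reliability and the mean by (1 − reliability): T̂ = 0.850·32 + 0.150·63.0 = 27.200 + 9.4500 = 36.650.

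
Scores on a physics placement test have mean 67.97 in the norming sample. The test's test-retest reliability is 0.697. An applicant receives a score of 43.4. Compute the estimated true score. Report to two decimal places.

T̂ = ρX + (1 − ρ)μ
  = 0.697 × 43.4 + 0.303 × 67.97
  = 30.2498 + 20.59491
  = 50.845
  ≈ 50.84

50.84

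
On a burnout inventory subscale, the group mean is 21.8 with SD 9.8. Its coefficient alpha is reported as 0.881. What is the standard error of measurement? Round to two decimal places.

3.38

SEM = SD · √(1 − ρ) = 9.8 × √0.119 = 9.8 × 0.3450 = 3.381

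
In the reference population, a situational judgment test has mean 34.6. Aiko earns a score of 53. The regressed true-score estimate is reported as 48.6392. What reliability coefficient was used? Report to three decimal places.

0.763

T̂ = ρX + (1 − ρ)μ  ⇒  T̂ − μ = ρ(X − μ)
ρ = (T̂ − μ)/(X − μ) = (48.6392 − 34.6) / (53 − 34.6) = 14.0392 / 18.4 = 0.76300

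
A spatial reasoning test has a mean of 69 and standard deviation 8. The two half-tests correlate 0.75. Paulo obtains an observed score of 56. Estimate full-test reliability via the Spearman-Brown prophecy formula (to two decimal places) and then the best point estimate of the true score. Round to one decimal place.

57.8

Spearman-Brown: ρ = 2r/(1 + r) = 2(0.75)/(1 + 0.75) = 1.500/1.75 = 0.8571 → 0.86
T̂ = 0.86(56) + 0.14(69) = 48.16 + 9.66 = 57.82 → 57.8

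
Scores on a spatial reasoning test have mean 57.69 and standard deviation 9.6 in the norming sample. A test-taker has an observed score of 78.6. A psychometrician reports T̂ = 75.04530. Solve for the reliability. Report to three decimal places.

0.830

T̂ = ρX + (1 − ρ)μ  ⇒  T̂ − μ = ρ(X − μ)
ρ = (T̂ − μ)/(X − μ) = (75.04530 − 57.69) / (78.6 − 57.69) = 17.35530 / 20.91 = 0.83000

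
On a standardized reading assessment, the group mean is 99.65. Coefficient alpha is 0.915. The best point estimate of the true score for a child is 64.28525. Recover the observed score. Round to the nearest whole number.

61

T̂ = ρX + (1 − ρ)μ  ⇒  X = (T̂ − (1 − ρ)μ) / ρ
X = (64.28525 − 0.085 × 99.65) / 0.915 = (64.28525 − 8.47025) / 0.915 = 55.81500 / 0.915 = 61.00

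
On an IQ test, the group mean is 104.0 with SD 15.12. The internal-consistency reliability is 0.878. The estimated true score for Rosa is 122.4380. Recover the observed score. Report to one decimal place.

125.0

T̂ = ρX + (1 − ρ)μ  ⇒  X = (T̂ − (1 − ρ)μ) / ρ
X = (122.4380 − 0.122 × 104.0) / 0.878 = (122.4380 − 12.6880) / 0.878 = 109.7500 / 0.878 = 125.000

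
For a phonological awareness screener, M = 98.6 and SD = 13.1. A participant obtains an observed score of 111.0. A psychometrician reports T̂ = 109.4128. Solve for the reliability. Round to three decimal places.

0.872

T̂ = ρX + (1 − ρ)μ  ⇒  T̂ − μ = ρ(X − μ)
ρ = (T̂ − μ)/(X − μ) = (109.4128 − 98.6) / (111.0 − 98.6) = 10.8128 / 12.4 = 0.87200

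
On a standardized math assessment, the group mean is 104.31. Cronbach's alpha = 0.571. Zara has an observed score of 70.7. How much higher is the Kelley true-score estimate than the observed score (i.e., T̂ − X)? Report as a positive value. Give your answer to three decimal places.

14.419

T̂ = ρX + (1 − ρ)μ
  = 0.571 × 70.7 + 0.429 × 104.31
  = 40.3697 + 44.74899
  = 85.11869
  ≈ 85.1187
T̂ − X = 85.1187 − 70.7 = 14.4187 → 14.419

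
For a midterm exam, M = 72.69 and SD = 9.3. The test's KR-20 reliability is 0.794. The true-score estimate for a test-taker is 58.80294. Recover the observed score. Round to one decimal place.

55.2

T̂ = ρX + (1 − ρ)μ  ⇒  X = (T̂ − (1 − ρ)μ) / ρ
X = (58.80294 − 0.206 × 72.69) / 0.794 = (58.80294 − 14.97414) / 0.794 = 43.82880 / 0.794 = 55.200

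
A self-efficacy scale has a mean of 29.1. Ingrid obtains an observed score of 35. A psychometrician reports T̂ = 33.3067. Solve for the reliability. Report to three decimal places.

T̂ = ρX + (1 − ρ)μ  ⇒  T̂ − μ = ρ(X − μ)
ρ = (T̂ − μ)/(X − μ) = (33.3067 − 29.1) / (35 − 29.1) = 4.2067 / 5.9 = 0.71300

0.713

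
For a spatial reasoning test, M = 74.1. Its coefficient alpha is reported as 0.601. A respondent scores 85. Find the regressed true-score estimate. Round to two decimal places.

80.65

T̂ = ρX + (1 − ρ)μ
  = 0.601 × 85 + 0.399 × 74.1
  = 51.085 + 29.5659
  = 80.651
  ≈ 80.65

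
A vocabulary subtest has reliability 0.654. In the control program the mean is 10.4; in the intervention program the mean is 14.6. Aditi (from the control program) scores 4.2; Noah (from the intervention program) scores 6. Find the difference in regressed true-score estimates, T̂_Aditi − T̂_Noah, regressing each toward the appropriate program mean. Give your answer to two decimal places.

T̂_Aditi = 0.654(4.2) + 0.346(10.4) = 6.3452
T̂_Noah = 0.654(6) + 0.346(14.6) = 8.9756
Difference = 6.3452 − 8.9756 = -2.6304

-2.63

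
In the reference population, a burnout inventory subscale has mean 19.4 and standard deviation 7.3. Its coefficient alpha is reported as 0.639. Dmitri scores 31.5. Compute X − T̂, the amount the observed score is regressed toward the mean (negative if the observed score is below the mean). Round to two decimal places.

Weight the observed score by reliability and the mean by (1 − reliability): T̂ = 0.639·31.5 + 0.361·19.4 = 20.1285 + 7.0034 = 27.1319.
X − T̂ = 31.5 − 27.132 = 4.368 → 4.37

4.37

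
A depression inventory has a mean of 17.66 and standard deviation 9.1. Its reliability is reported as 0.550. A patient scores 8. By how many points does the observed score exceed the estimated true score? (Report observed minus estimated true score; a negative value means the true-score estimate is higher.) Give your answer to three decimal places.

T̂ = 0.550(8) + 0.450(17.66) = 4.400 + 7.94700 = 12.34700 → 12.3470
X − T̂ = 8 − 12.3470 = -4.3470 → -4.347

-4.347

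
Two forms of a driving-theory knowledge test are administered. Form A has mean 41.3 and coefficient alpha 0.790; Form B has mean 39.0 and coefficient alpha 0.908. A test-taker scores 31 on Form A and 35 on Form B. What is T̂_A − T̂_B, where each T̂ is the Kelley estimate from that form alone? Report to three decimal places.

-2.205

T̂_A = 0.790(31) + 0.210(41.3) = 33.16300
T̂_B = 0.908(35) + 0.092(39.0) = 35.36800
T̂_A − T̂_B = -2.20500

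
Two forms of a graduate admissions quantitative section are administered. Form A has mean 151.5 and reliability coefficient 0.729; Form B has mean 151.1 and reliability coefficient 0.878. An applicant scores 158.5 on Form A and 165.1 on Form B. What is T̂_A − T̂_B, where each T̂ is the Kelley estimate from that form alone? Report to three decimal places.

-6.789

T̂_A = 0.729(158.5) + 0.271(151.5) = 156.60300
T̂_B = 0.878(165.1) + 0.122(151.1) = 163.39200
T̂_A − T̂_B = -6.78900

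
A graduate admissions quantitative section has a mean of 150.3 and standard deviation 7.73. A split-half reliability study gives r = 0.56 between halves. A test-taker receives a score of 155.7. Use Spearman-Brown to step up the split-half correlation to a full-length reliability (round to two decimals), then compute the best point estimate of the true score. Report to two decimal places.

Spearman-Brown: ρ = 2r/(1 + r) = 2(0.56)/(1 + 0.56) = 1.120/1.56 = 0.7179 → 0.72
T̂ = 0.72(155.7) + 0.28(150.3) = 112.104 + 42.084 = 154.188 → 154.19

154.19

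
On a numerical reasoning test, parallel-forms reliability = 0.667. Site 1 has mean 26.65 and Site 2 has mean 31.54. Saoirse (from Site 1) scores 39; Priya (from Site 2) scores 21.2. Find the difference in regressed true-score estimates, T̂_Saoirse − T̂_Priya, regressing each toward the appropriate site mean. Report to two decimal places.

10.24

T̂_Saoirse = 0.667(39) + 0.333(26.65) = 34.8875
T̂_Priya = 0.667(21.2) + 0.333(31.54) = 24.6432
Difference = 34.8875 − 24.6432 = 10.2442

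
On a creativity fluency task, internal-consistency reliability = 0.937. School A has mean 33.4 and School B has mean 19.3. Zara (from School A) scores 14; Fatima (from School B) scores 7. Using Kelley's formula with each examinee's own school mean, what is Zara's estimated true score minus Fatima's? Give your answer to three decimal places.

7.447

T̂_Zara = 0.937(14) + 0.063(33.4) = 15.22220
T̂_Fatima = 0.937(7) + 0.063(19.3) = 7.77490
Difference = 15.22220 − 7.77490 = 7.44730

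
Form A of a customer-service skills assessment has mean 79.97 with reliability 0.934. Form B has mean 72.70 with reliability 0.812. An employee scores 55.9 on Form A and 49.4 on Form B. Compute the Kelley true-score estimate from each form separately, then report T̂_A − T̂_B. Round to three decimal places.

T̂_A = 0.934(55.9) + 0.066(79.97) = 57.48862
T̂_B = 0.812(49.4) + 0.188(72.70) = 53.78040
T̂_A − T̂_B = 3.70822

3.708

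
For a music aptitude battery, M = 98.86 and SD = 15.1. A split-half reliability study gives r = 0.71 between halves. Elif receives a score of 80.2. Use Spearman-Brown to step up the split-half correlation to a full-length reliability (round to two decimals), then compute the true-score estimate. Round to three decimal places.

Spearman-Brown: ρ = 2r/(1 + r) = 2(0.71)/(1 + 0.71) = 1.420/1.71 = 0.8304 → 0.83
Kelley's formula gives T̂ = 0.83·80.2 + 0.17·98.86 = 66.566 + 16.8062 = 83.3722.

83.372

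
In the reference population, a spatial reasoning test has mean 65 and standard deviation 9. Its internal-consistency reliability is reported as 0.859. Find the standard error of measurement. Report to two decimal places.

3.38

SEM = SD · √(1 − ρ) = 9 × √0.141 = 9 × 0.3755 = 3.379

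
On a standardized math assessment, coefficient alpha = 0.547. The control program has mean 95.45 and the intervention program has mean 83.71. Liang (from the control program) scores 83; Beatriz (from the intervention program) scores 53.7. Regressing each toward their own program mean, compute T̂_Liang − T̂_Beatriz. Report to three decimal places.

21.345

T̂_Liang = 0.547(83) + 0.453(95.45) = 88.63985
T̂_Beatriz = 0.547(53.7) + 0.453(83.71) = 67.29453
Difference = 88.63985 − 67.29453 = 21.34532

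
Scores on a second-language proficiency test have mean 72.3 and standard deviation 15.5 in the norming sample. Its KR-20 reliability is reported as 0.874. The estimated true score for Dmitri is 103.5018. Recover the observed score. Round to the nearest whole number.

T̂ = ρX + (1 − ρ)μ  ⇒  X = (T̂ − (1 − ρ)μ) / ρ
X = (103.5018 − 0.126 × 72.3) / 0.874 = (103.5018 − 9.1098) / 0.874 = 94.3920 / 0.874 = 108.00

108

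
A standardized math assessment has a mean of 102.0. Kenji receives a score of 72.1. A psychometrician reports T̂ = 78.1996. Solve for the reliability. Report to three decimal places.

T̂ = ρX + (1 − ρ)μ  ⇒  T̂ − μ = ρ(X − μ)
ρ = (T̂ − μ)/(X − μ) = (78.1996 − 102.0) / (72.1 − 102.0) = -23.8004 / -29.9 = 0.79600

0.796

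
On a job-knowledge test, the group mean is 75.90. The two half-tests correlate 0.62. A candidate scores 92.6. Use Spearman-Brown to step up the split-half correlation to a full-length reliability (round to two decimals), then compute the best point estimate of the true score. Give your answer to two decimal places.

88.76

Spearman-Brown: ρ = 2r/(1 + r) = 2(0.62)/(1 + 0.62) = 1.240/1.62 = 0.7654 → 0.77
Weight the observed score by reliability and the mean by (1 − reliability): T̂ = 0.77·92.6 + 0.23·75.90 = 71.302 + 17.4570 = 88.759.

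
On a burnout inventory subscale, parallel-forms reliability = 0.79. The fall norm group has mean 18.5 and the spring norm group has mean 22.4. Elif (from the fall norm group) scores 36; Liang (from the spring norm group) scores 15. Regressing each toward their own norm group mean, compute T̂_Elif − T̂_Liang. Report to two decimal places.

15.77

T̂_Elif = 0.79(36) + 0.21(18.5) = 32.3250
T̂_Liang = 0.79(15) + 0.21(22.4) = 16.5540
Difference = 32.3250 − 16.5540 = 15.7710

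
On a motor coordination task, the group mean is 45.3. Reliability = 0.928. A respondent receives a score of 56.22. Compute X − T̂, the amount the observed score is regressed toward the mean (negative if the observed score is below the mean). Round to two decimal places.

0.79

Kelley's formula gives T̂ = 0.928·56.22 + 0.072·45.3 = 52.17216 + 3.2616 = 55.4338.
X − T̂ = 56.22 − 55.434 = 0.786 → 0.79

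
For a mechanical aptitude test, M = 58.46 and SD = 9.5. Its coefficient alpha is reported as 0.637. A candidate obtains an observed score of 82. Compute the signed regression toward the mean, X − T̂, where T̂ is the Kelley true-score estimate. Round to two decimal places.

8.55

Kelley's formula gives T̂ = 0.637·82 + 0.363·58.46 = 52.234 + 21.22098 = 73.4550.
X − T̂ = 82 − 73.455 = 8.545 → 8.55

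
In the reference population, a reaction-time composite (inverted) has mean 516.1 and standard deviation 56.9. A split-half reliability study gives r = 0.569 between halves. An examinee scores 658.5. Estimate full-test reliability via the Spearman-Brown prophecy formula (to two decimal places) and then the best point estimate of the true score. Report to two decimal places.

620.05

Spearman-Brown: ρ = 2r/(1 + r) = 2(0.569)/(1 + 0.569) = 1.1380/1.569 = 0.7253 → 0.73
Kelley's formula gives T̂ = 0.73·658.5 + 0.27·516.1 = 480.705 + 139.347 = 620.052.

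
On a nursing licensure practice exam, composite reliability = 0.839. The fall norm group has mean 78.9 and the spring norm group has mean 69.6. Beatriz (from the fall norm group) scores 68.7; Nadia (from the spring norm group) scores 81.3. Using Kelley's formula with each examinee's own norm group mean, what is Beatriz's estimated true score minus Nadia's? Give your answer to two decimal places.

T̂_Beatriz = 0.839(68.7) + 0.161(78.9) = 70.3422
T̂_Nadia = 0.839(81.3) + 0.161(69.6) = 79.4163
Difference = 70.3422 − 79.4163 = -9.0741

-9.07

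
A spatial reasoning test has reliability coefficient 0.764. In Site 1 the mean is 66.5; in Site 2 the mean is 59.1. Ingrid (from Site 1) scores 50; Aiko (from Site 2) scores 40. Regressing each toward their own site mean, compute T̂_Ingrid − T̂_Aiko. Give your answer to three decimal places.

T̂_Ingrid = 0.764(50) + 0.236(66.5) = 53.89400
T̂_Aiko = 0.764(40) + 0.236(59.1) = 44.50760
Difference = 53.89400 − 44.50760 = 9.38640

9.386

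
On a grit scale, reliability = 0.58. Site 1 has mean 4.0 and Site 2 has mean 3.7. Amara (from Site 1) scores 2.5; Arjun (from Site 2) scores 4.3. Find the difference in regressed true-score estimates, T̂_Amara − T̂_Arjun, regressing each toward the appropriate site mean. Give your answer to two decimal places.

T̂_Amara = 0.58(2.5) + 0.42(4.0) = 3.1300
T̂_Arjun = 0.58(4.3) + 0.42(3.7) = 4.0480
Difference = 3.1300 − 4.0480 = -0.9180

-0.92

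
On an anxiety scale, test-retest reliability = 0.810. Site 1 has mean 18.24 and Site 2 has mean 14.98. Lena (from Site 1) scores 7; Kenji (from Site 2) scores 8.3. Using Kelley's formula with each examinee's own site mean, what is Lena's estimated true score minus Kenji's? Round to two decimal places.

-0.43

T̂_Lena = 0.810(7) + 0.190(18.24) = 9.1356
T̂_Kenji = 0.810(8.3) + 0.190(14.98) = 9.5692
Difference = 9.1356 − 9.5692 = -0.4336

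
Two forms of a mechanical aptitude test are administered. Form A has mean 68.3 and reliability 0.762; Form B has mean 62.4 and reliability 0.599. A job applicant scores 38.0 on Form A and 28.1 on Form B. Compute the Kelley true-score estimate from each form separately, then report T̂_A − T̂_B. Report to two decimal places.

T̂_A = 0.762(38.0) + 0.238(68.3) = 45.2114
T̂_B = 0.599(28.1) + 0.401(62.4) = 41.8543
T̂_A − T̂_B = 3.3571

3.36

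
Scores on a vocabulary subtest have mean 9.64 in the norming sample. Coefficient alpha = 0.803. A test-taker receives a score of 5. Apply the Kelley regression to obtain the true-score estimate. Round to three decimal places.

5.914

T̂ = 0.803(5) + 0.197(9.64) = 4.015 + 1.89908 = 5.9141 → 5.914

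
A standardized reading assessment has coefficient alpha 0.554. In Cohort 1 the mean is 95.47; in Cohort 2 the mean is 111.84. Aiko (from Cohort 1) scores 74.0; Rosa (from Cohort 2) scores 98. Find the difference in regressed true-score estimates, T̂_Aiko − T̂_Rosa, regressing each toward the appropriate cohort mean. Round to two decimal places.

T̂_Aiko = 0.554(74.0) + 0.446(95.47) = 83.5756
T̂_Rosa = 0.554(98) + 0.446(111.84) = 104.1726
Difference = 83.5756 − 104.1726 = -20.5970

-20.60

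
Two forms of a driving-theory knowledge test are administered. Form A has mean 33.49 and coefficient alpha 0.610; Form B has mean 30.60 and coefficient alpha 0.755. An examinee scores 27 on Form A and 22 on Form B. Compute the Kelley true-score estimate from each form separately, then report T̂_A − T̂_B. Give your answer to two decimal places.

5.42

T̂_A = 0.610(27) + 0.390(33.49) = 29.5311
T̂_B = 0.755(22) + 0.245(30.60) = 24.1070
T̂_A − T̂_B = 5.4241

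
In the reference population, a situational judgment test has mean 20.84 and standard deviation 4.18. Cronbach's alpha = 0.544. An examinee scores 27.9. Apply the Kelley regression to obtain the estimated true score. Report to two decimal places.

Regress the observed score toward the mean by the unreliability: T̂ = 0.544·27.9 + 0.456·20.84 = 15.1776 + 9.50304 = 24.681.

24.68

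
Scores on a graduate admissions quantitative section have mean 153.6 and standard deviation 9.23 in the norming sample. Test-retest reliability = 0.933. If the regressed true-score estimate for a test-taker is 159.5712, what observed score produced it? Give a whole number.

T̂ = ρX + (1 − ρ)μ  ⇒  X = (T̂ − (1 − ρ)μ) / ρ
X = (159.5712 − 0.067 × 153.6) / 0.933 = (159.5712 − 10.2912) / 0.933 = 149.2800 / 0.933 = 160.00

160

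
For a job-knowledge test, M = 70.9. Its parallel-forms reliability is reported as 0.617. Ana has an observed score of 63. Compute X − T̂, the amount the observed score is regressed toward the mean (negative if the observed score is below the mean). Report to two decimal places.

-3.03

T̂ = ρX + (1 − ρ)μ
  = 0.617 × 63 + 0.383 × 70.9
  = 38.871 + 27.1547
  = 66.0257
  ≈ 66.026
X − T̂ = 63 − 66.026 = -3.026 → -3.03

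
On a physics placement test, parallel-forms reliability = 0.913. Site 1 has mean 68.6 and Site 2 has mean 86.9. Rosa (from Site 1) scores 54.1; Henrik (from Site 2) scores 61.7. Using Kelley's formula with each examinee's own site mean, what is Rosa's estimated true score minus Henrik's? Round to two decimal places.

T̂_Rosa = 0.913(54.1) + 0.087(68.6) = 55.3615
T̂_Henrik = 0.913(61.7) + 0.087(86.9) = 63.8924
Difference = 55.3615 − 63.8924 = -8.5309

-8.53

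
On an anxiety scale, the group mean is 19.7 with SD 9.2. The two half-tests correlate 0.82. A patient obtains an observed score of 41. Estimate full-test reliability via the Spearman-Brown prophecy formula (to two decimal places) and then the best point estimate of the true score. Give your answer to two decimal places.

38.87

Spearman-Brown: ρ = 2r/(1 + r) = 2(0.82)/(1 + 0.82) = 1.640/1.82 = 0.9011 → 0.90
T̂ = ρX + (1 − ρ)μ
  = 0.90 × 41 + 0.10 × 19.7
  = 36.90 + 1.970
  = 38.870
  ≈ 38.87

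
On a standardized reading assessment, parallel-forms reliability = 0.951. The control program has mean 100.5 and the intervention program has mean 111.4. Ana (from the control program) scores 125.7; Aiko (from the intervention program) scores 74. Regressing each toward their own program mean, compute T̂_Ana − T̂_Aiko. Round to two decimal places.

48.63

T̂_Ana = 0.951(125.7) + 0.049(100.5) = 124.4652
T̂_Aiko = 0.951(74) + 0.049(111.4) = 75.8326
Difference = 124.4652 − 75.8326 = 48.6326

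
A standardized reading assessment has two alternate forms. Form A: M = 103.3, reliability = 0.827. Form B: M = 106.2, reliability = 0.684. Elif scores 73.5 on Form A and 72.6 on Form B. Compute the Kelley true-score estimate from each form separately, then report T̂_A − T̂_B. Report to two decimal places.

T̂_A = 0.827(73.5) + 0.173(103.3) = 78.6554
T̂_B = 0.684(72.6) + 0.316(106.2) = 83.2176
T̂_A − T̂_B = -4.5622

-4.56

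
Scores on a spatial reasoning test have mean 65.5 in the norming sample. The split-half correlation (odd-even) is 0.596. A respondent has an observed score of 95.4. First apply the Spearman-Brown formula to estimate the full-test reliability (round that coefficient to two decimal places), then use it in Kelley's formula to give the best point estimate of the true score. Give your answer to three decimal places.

87.925

Spearman-Brown: ρ = 2r/(1 + r) = 2(0.596)/(1 + 0.596) = 1.1920/1.596 = 0.7469 → 0.75
T̂ = ρX + (1 − ρ)μ
  = 0.75 × 95.4 + 0.25 × 65.5
  = 71.550 + 16.375
  = 87.9250
  ≈ 87.925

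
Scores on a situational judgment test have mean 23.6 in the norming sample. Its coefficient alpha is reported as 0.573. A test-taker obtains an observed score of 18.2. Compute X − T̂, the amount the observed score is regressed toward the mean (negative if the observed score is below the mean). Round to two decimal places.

-2.31

T̂ = ρX + (1 − ρ)μ
  = 0.573 × 18.2 + 0.427 × 23.6
  = 10.4286 + 10.0772
  = 20.5058
  ≈ 20.506
X − T̂ = 18.2 − 20.506 = -2.306 → -2.31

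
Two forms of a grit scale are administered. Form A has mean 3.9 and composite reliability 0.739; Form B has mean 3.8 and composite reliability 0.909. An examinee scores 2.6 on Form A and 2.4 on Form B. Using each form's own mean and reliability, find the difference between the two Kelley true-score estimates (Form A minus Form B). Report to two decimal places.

T̂_A = 0.739(2.6) + 0.261(3.9) = 2.9393
T̂_B = 0.909(2.4) + 0.091(3.8) = 2.5274
T̂_A − T̂_B = 0.4119

0.41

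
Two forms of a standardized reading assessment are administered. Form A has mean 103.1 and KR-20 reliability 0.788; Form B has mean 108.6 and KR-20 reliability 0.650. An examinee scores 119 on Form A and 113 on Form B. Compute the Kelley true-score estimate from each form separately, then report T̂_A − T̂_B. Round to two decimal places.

4.17

T̂_A = 0.788(119) + 0.212(103.1) = 115.6292
T̂_B = 0.650(113) + 0.350(108.6) = 111.4600
T̂_A − T̂_B = 4.1692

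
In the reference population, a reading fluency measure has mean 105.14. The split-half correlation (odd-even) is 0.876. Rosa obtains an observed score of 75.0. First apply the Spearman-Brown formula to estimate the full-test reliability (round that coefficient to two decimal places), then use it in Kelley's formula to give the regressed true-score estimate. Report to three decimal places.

77.110

Spearman-Brown: ρ = 2r/(1 + r) = 2(0.876)/(1 + 0.876) = 1.7520/1.876 = 0.9339 → 0.93
Regress the observed score toward the mean by the unreliability: T̂ = 0.93·75.0 + 0.07·105.14 = 69.750 + 7.3598 = 77.1098.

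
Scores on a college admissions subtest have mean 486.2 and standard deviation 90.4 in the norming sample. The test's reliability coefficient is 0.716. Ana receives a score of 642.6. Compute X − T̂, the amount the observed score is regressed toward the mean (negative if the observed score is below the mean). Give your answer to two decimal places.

Regress the observed score toward the mean by the unreliability: T̂ = 0.716·642.6 + 0.284·486.2 = 460.1016 + 138.0808 = 598.1824.
X − T̂ = 642.6 − 598.182 = 44.418 → 44.42

44.42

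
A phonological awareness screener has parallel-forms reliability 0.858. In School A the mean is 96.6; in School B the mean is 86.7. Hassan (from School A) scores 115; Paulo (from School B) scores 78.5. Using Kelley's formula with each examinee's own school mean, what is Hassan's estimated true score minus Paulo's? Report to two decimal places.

T̂_Hassan = 0.858(115) + 0.142(96.6) = 112.3872
T̂_Paulo = 0.858(78.5) + 0.142(86.7) = 79.6644
Difference = 112.3872 − 79.6644 = 32.7228

32.72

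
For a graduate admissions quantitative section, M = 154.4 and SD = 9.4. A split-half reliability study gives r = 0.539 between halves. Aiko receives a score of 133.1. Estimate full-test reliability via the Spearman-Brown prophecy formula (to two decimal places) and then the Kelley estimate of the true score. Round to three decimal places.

Spearman-Brown: ρ = 2r/(1 + r) = 2(0.539)/(1 + 0.539) = 1.0780/1.539 = 0.7005 → 0.70
T̂ = 0.70(133.1) + 0.30(154.4) = 93.170 + 46.320 = 139.4900 → 139.490

139.490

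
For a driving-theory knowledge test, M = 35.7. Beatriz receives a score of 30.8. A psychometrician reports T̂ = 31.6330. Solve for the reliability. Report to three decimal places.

0.830

T̂ = ρX + (1 − ρ)μ  ⇒  T̂ − μ = ρ(X − μ)
ρ = (T̂ − μ)/(X − μ) = (31.6330 − 35.7) / (30.8 − 35.7) = -4.0670 / -4.9 = 0.83000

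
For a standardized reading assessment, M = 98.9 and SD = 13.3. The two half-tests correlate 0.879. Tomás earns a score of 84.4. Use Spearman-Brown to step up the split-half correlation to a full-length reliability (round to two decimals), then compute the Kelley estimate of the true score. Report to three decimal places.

Spearman-Brown: ρ = 2r/(1 + r) = 2(0.879)/(1 + 0.879) = 1.7580/1.879 = 0.9356 → 0.94
T̂ = 0.94(84.4) + 0.06(98.9) = 79.336 + 5.934 = 85.2700 → 85.270

85.270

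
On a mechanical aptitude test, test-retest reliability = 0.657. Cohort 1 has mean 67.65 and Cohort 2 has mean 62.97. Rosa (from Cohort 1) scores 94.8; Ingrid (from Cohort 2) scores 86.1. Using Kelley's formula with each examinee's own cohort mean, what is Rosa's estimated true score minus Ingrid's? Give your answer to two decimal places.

7.32

T̂_Rosa = 0.657(94.8) + 0.343(67.65) = 85.4875
T̂_Ingrid = 0.657(86.1) + 0.343(62.97) = 78.1664
Difference = 85.4875 − 78.1664 = 7.3211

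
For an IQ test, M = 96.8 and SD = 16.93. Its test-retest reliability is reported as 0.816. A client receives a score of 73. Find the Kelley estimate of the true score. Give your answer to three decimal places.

77.379

T̂ = 0.816(73) + 0.184(96.8) = 59.568 + 17.8112 = 77.3792 → 77.379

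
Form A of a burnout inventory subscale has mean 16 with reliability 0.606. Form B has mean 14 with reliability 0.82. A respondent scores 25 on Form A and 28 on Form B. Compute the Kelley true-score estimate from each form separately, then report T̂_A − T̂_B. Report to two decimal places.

-4.03

T̂_A = 0.606(25) + 0.394(16) = 21.4540
T̂_B = 0.82(28) + 0.18(14) = 25.4800
T̂_A − T̂_B = -4.0260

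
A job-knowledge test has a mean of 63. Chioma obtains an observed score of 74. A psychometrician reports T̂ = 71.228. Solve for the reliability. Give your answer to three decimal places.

T̂ = ρX + (1 − ρ)μ  ⇒  T̂ − μ = ρ(X − μ)
ρ = (T̂ − μ)/(X − μ) = (71.228 − 63) / (74 − 63) = 8.228 / 11.0 = 0.74800

0.748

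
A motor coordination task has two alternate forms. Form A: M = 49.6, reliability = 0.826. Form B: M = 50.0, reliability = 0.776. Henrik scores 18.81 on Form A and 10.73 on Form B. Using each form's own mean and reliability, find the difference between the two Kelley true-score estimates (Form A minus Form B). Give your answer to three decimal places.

4.641

T̂_A = 0.826(18.81) + 0.174(49.6) = 24.16746
T̂_B = 0.776(10.73) + 0.224(50.0) = 19.52648
T̂_A − T̂_B = 4.64098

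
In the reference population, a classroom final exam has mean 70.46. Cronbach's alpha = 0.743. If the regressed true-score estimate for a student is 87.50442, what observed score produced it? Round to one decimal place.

T̂ = ρX + (1 − ρ)μ  ⇒  X = (T̂ − (1 − ρ)μ) / ρ
X = (87.50442 − 0.257 × 70.46) / 0.743 = (87.50442 − 18.10822) / 0.743 = 69.39620 / 0.743 = 93.400

93.4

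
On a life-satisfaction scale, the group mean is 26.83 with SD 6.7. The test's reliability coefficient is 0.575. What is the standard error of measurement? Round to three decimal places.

SEM = SD · √(1 − ρ) = 6.7 × √0.425 = 6.7 × 0.6519 = 4.3679

4.368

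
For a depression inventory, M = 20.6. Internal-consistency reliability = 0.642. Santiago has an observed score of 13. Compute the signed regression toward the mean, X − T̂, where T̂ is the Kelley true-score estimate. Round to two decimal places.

Weight the observed score by reliability and the mean by (1 − reliability): T̂ = 0.642·13 + 0.358·20.6 = 8.346 + 7.3748 = 15.7208.
X − T̂ = 13 − 15.721 = -2.721 → -2.72

-2.72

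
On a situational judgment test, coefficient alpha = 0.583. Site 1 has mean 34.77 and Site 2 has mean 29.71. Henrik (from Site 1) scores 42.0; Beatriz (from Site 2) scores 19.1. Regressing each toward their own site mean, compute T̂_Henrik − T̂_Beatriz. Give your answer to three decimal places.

15.461

T̂_Henrik = 0.583(42.0) + 0.417(34.77) = 38.98509
T̂_Beatriz = 0.583(19.1) + 0.417(29.71) = 23.52437
Difference = 38.98509 − 23.52437 = 15.46072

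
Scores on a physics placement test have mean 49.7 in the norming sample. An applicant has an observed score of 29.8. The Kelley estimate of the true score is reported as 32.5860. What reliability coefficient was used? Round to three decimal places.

T̂ = ρX + (1 − ρ)μ  ⇒  T̂ − μ = ρ(X − μ)
ρ = (T̂ − μ)/(X − μ) = (32.5860 − 49.7) / (29.8 − 49.7) = -17.1140 / -19.9 = 0.86000

0.860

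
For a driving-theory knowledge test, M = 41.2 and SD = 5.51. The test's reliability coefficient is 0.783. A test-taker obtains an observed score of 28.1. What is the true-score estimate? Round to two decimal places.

30.94

Regress the observed score toward the mean by the unreliability: T̂ = 0.783·28.1 + 0.217·41.2 = 22.0023 + 8.9404 = 30.943.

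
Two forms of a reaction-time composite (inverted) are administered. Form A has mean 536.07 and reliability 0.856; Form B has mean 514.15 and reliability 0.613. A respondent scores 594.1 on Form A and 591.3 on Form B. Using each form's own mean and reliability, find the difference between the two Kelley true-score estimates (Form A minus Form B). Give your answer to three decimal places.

T̂_A = 0.856(594.1) + 0.144(536.07) = 585.74368
T̂_B = 0.613(591.3) + 0.387(514.15) = 561.44295
T̂_A − T̂_B = 24.30073

24.301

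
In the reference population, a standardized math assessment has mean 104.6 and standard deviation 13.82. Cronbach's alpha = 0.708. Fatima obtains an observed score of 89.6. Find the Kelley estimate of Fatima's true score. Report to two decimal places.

93.98

Regress the observed score toward the mean by the unreliability: T̂ = 0.708·89.6 + 0.292·104.6 = 63.4368 + 30.5432 = 93.980.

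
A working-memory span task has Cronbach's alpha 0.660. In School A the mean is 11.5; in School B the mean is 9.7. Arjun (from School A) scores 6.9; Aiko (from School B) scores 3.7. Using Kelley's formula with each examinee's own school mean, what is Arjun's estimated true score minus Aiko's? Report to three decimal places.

T̂_Arjun = 0.660(6.9) + 0.340(11.5) = 8.46400
T̂_Aiko = 0.660(3.7) + 0.340(9.7) = 5.74000
Difference = 8.46400 − 5.74000 = 2.72400

2.724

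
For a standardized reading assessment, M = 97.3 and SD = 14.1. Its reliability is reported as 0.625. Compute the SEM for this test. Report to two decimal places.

8.63

SEM = SD · √(1 − ρ) = 14.1 × √0.375 = 14.1 × 0.6124 = 8.634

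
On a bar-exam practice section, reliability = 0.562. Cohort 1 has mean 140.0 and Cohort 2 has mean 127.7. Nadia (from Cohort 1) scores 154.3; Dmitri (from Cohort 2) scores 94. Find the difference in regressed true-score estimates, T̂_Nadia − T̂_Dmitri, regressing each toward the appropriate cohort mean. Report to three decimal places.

39.276

T̂_Nadia = 0.562(154.3) + 0.438(140.0) = 148.03660
T̂_Dmitri = 0.562(94) + 0.438(127.7) = 108.76060
Difference = 148.03660 − 108.76060 = 39.27600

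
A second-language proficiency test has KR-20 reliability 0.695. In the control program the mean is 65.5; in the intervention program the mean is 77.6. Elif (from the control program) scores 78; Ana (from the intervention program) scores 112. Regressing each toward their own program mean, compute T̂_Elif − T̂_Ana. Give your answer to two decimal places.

-27.32

T̂_Elif = 0.695(78) + 0.305(65.5) = 74.1875
T̂_Ana = 0.695(112) + 0.305(77.6) = 101.5080
Difference = 74.1875 − 101.5080 = -27.3205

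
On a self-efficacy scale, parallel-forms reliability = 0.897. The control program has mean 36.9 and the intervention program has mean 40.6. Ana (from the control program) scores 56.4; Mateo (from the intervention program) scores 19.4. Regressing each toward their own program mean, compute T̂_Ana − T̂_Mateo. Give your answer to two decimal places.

T̂_Ana = 0.897(56.4) + 0.103(36.9) = 54.3915
T̂_Mateo = 0.897(19.4) + 0.103(40.6) = 21.5836
Difference = 54.3915 − 21.5836 = 32.8079

32.81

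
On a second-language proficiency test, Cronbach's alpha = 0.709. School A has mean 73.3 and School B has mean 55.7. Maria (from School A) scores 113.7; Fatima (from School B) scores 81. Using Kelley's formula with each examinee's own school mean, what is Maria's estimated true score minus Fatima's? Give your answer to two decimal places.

T̂_Maria = 0.709(113.7) + 0.291(73.3) = 101.9436
T̂_Fatima = 0.709(81) + 0.291(55.7) = 73.6377
Difference = 101.9436 − 73.6377 = 28.3059

28.31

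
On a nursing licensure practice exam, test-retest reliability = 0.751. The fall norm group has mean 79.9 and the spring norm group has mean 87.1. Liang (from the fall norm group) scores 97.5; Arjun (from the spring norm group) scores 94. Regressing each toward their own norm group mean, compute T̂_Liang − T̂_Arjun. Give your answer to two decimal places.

T̂_Liang = 0.751(97.5) + 0.249(79.9) = 93.1176
T̂_Arjun = 0.751(94) + 0.249(87.1) = 92.2819
Difference = 93.1176 − 92.2819 = 0.8357

0.84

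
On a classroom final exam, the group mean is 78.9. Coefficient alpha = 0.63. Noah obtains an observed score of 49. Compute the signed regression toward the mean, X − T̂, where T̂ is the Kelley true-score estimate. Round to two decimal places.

-11.06

Regress the observed score toward the mean by the unreliability: T̂ = 0.63·49 + 0.37·78.9 = 30.87 + 29.193 = 60.0630.
X − T̂ = 49 − 60.063 = -11.063 → -11.06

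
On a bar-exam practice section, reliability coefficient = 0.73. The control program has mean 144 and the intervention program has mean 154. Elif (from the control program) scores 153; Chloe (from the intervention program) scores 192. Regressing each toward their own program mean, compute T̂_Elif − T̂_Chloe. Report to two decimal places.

-31.17

T̂_Elif = 0.73(153) + 0.27(144) = 150.5700
T̂_Chloe = 0.73(192) + 0.27(154) = 181.7400
Difference = 150.5700 − 181.7400 = -31.1700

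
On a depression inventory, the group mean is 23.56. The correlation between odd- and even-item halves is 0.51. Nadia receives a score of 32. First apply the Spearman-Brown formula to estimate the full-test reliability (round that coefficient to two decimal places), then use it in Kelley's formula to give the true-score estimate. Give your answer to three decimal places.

29.299

Spearman-Brown: ρ = 2r/(1 + r) = 2(0.51)/(1 + 0.51) = 1.020/1.51 = 0.6755 → 0.68
Weight the observed score by reliability and the mean by (1 − reliability): T̂ = 0.68·32 + 0.32·23.56 = 21.76 + 7.5392 = 29.2992.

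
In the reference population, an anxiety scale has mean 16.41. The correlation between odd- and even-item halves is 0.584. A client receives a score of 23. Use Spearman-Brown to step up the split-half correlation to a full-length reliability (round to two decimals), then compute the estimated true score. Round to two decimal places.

Spearman-Brown: ρ = 2r/(1 + r) = 2(0.584)/(1 + 0.584) = 1.1680/1.584 = 0.7374 → 0.74
T̂ = 0.74(23) + 0.26(16.41) = 17.02 + 4.2666 = 21.287 → 21.29

21.29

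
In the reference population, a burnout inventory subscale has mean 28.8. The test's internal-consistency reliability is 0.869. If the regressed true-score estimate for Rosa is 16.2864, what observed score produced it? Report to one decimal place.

14.4

T̂ = ρX + (1 − ρ)μ  ⇒  X = (T̂ − (1 − ρ)μ) / ρ
X = (16.2864 − 0.131 × 28.8) / 0.869 = (16.2864 − 3.7728) / 0.869 = 12.5136 / 0.869 = 14.400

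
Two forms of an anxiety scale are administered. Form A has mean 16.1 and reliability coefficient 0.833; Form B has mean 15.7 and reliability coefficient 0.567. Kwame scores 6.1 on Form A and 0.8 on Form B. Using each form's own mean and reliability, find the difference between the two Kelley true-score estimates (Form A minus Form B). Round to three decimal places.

0.518

T̂_A = 0.833(6.1) + 0.167(16.1) = 7.77000
T̂_B = 0.567(0.8) + 0.433(15.7) = 7.25170
T̂_A − T̂_B = 0.51830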